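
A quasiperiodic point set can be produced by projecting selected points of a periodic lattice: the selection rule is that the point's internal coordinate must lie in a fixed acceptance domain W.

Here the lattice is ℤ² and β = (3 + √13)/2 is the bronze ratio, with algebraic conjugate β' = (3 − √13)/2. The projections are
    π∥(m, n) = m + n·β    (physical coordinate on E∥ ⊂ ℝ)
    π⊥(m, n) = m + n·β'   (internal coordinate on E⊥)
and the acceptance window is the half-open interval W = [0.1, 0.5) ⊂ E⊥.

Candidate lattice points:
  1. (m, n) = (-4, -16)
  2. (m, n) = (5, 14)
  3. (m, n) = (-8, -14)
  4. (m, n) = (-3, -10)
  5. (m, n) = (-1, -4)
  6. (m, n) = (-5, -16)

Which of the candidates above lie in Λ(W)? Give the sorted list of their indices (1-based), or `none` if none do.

Compute β' = (3−√13)/2 = -0.3028, so π⊥(m,n) = m -0.3028·n.
#1 (-4,-16): internal coord -4 + (-16)·β' = +0.8444; +0.8444 ∉ [0.1, 0.5) → out
#2 (5,14): internal coord 5 + (14)·β' = +0.7611; +0.7611 ∉ [0.1, 0.5) → out
#3 (-8,-14): internal coord -8 + (-14)·β' = -3.7611; -3.7611 ∉ [0.1, 0.5) → out
#4 (-3,-10): internal coord -3 + (-10)·β' = +0.0278; +0.0278 ∉ [0.1, 0.5) → out
#5 (-1,-4): internal coord -1 + (-4)·β' = +0.2111; +0.2111 ∈ [0.1, 0.5) → IN Λ
#6 (-5,-16): internal coord -5 + (-16)·β' = -0.1556; -0.1556 ∉ [0.1, 0.5) → out

5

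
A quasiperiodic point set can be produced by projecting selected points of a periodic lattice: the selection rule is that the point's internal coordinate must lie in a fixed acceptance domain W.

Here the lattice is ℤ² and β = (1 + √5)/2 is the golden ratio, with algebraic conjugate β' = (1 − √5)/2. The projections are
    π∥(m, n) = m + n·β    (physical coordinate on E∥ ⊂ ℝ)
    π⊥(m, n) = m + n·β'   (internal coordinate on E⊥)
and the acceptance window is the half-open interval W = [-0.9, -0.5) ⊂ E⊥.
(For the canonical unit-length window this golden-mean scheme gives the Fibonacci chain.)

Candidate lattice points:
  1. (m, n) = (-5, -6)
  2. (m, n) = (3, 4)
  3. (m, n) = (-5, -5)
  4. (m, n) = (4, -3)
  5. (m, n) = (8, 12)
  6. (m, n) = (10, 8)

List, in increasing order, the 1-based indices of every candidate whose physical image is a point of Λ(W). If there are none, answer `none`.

β' = (1−√5)/2 ≈ -0.6180.
[1] lift (-5,-6): star map gives -1.2918; window check -0.9 ≤ -1.2918 < -0.5 is false → out
[2] lift (3,4): star map gives 0.5279; window check -0.9 ≤ 0.5279 < -0.5 is false → out
[3] lift (-5,-5): star map gives -1.9098; window check -0.9 ≤ -1.9098 < -0.5 is false → out
[4] lift (4,-3): star map gives 5.8541; window check -0.9 ≤ 5.8541 < -0.5 is false → out
[5] lift (8,12): star map gives 0.5836; window check -0.9 ≤ 0.5836 < -0.5 is false → out
[6] lift (10,8): star map gives 5.0557; window check -0.9 ≤ 5.0557 < -0.5 is false → out

none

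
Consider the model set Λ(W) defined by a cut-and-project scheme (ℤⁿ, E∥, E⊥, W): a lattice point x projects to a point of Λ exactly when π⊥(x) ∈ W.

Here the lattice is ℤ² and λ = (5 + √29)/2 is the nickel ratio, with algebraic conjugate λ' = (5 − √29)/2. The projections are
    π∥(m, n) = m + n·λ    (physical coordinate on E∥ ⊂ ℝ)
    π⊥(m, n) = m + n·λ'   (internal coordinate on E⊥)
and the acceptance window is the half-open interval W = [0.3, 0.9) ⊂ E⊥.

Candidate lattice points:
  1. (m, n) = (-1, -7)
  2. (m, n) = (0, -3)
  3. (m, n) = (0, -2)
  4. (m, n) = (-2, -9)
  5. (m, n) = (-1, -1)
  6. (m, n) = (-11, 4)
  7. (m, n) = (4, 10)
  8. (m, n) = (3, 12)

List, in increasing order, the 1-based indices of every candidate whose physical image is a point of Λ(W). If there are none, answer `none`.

1, 2, 3, 8

λ' = (5−√29)/2 ≈ -0.19258.
[1] lift (-1,-7): star map gives 0.34808; window check 0.3 ≤ 0.34808 < 0.9 is true → IN Λ
[2] lift (0,-3): star map gives 0.57775; window check 0.3 ≤ 0.57775 < 0.9 is true → IN Λ
[3] lift (0,-2): star map gives 0.38516; window check 0.3 ≤ 0.38516 < 0.9 is true → IN Λ
[4] lift (-2,-9): star map gives -0.26676; window check 0.3 ≤ -0.26676 < 0.9 is false → out
[5] lift (-1,-1): star map gives -0.80742; window check 0.3 ≤ -0.80742 < 0.9 is false → out
[6] lift (-11,4): star map gives -11.77033; window check 0.3 ≤ -11.77033 < 0.9 is false → out
[7] lift (4,10): star map gives 2.07418; window check 0.3 ≤ 2.07418 < 0.9 is false → out
[8] lift (3,12): star map gives 0.68901; window check 0.3 ≤ 0.68901 < 0.9 is true → IN Λ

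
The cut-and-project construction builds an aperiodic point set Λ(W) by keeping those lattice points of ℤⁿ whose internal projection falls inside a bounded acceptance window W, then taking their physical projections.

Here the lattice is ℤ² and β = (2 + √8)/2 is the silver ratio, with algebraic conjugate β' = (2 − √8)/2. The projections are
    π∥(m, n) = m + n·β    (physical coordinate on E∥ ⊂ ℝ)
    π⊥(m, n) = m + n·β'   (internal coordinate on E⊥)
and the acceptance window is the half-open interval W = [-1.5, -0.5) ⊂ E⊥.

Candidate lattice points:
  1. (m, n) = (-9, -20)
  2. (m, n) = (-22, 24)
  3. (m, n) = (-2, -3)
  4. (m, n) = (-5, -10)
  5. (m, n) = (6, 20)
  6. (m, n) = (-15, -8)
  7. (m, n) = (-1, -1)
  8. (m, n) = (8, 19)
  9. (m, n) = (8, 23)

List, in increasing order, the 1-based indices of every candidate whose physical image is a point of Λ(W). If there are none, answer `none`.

Numerically β ≈ 2.41421 and β' = −1/β ≈ -0.41421.
candidate 1: (m,n)=(-9,-20) → π∥ = -9-20·β ≈ -57.28427, π⊥ = -9-20·β' ≈ -0.71573 ∈ [-1.5, -0.5) ⇒ IN Λ
candidate 2: (m,n)=(-22,24) → π∥ = -22+24·β ≈ 35.94113, π⊥ = -22+24·β' ≈ -31.94113 ∉ [-1.5, -0.5) ⇒ out
candidate 3: (m,n)=(-2,-3) → π∥ = -2-3·β ≈ -9.24264, π⊥ = -2-3·β' ≈ -0.75736 ∈ [-1.5, -0.5) ⇒ IN Λ
candidate 4: (m,n)=(-5,-10) → π∥ = -5-10·β ≈ -29.14214, π⊥ = -5-10·β' ≈ -0.85786 ∈ [-1.5, -0.5) ⇒ IN Λ
candidate 5: (m,n)=(6,20) → π∥ = 6+20·β ≈ 54.28427, π⊥ = 6+20·β' ≈ -2.28427 ∉ [-1.5, -0.5) ⇒ out
candidate 6: (m,n)=(-15,-8) → π∥ = -15-8·β ≈ -34.31371, π⊥ = -15-8·β' ≈ -11.68629 ∉ [-1.5, -0.5) ⇒ out
candidate 7: (m,n)=(-1,-1) → π∥ = -1-1·β ≈ -3.41421, π⊥ = -1-1·β' ≈ -0.58579 ∈ [-1.5, -0.5) ⇒ IN Λ
candidate 8: (m,n)=(8,19) → π∥ = 8+19·β ≈ 53.87006, π⊥ = 8+19·β' ≈ 0.12994 ∉ [-1.5, -0.5) ⇒ out
candidate 9: (m,n)=(8,23) → π∥ = 8+23·β ≈ 63.52691, π⊥ = 8+23·β' ≈ -1.52691 ∉ [-1.5, -0.5) ⇒ out

1, 3, 4, 7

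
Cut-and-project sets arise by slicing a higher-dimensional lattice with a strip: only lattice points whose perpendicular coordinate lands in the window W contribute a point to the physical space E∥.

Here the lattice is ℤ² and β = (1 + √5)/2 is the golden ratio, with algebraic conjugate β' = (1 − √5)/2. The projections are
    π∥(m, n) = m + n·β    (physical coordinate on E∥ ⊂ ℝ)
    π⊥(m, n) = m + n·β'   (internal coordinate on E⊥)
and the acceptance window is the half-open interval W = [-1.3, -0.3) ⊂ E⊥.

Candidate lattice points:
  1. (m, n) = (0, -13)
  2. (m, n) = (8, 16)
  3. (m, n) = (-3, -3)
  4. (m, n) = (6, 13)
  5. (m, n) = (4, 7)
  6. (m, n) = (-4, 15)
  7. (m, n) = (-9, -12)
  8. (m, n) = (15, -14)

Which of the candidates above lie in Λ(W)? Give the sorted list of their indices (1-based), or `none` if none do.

Numerically β ≈ 1.6180 and β' = −1/β ≈ -0.6180.
[1] lift (0,-13): star map gives 8.0344; window check -1.3 ≤ 8.0344 < -0.3 is false → out
[2] lift (8,16): star map gives -1.8885; window check -1.3 ≤ -1.8885 < -0.3 is false → out
[3] lift (-3,-3): star map gives -1.1459; window check -1.3 ≤ -1.1459 < -0.3 is true → IN Λ
[4] lift (6,13): star map gives -2.0344; window check -1.3 ≤ -2.0344 < -0.3 is false → out
[5] lift (4,7): star map gives -0.3262; window check -1.3 ≤ -0.3262 < -0.3 is true → IN Λ
[6] lift (-4,15): star map gives -13.2705; window check -1.3 ≤ -13.2705 < -0.3 is false → out
[7] lift (-9,-12): star map gives -1.5836; window check -1.3 ≤ -1.5836 < -0.3 is false → out
[8] lift (15,-14): star map gives 23.6525; window check -1.3 ≤ 23.6525 < -0.3 is false → out

3, 5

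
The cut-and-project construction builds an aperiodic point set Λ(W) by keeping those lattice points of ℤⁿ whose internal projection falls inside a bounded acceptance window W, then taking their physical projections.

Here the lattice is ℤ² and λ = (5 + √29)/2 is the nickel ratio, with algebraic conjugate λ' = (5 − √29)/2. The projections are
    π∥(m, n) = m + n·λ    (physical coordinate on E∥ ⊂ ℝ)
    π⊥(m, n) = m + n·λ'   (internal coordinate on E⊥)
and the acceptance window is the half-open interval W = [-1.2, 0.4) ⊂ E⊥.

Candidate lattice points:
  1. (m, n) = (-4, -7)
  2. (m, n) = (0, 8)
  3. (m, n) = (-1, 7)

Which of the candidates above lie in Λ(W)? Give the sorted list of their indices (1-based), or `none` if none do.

none

Numerically λ ≈ 5.192582 and λ' = −1/λ ≈ -0.192582.
#1 (-4,-7): internal coord -4 + (-7)·λ' = -2.651923; -2.651923 ∉ [-1.2, 0.4) → out
#2 (0,8): internal coord 0 + (8)·λ' = -1.540659; -1.540659 ∉ [-1.2, 0.4) → out
#3 (-1,7): internal coord -1 + (7)·λ' = -2.348077; -2.348077 ∉ [-1.2, 0.4) → out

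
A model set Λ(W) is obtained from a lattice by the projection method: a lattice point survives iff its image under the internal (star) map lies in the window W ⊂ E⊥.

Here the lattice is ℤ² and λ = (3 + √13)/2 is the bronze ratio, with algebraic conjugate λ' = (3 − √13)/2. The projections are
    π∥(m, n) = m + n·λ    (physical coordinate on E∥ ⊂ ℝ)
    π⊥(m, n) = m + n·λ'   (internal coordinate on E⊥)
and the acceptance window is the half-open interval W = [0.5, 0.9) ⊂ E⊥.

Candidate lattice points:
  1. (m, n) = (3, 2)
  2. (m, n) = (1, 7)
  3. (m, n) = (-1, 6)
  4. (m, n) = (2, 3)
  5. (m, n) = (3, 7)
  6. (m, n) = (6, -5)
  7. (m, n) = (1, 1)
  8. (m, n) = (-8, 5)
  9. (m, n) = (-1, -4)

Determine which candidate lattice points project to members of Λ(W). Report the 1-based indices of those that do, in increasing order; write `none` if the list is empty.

5, 7

λ' = (3−√13)/2 ≈ -0.302776.
#1 (3,2): internal coord 3 + (2)·λ' = +2.394449; +2.394449 ∉ [0.5, 0.9) → out
#2 (1,7): internal coord 1 + (7)·λ' = -1.119429; -1.119429 ∉ [0.5, 0.9) → out
#3 (-1,6): internal coord -1 + (6)·λ' = -2.816654; -2.816654 ∉ [0.5, 0.9) → out
#4 (2,3): internal coord 2 + (3)·λ' = +1.091673; +1.091673 ∉ [0.5, 0.9) → out
#5 (3,7): internal coord 3 + (7)·λ' = +0.880571; +0.880571 ∈ [0.5, 0.9) → IN Λ
#6 (6,-5): internal coord 6 + (-5)·λ' = +7.513878; +7.513878 ∉ [0.5, 0.9) → out
#7 (1,1): internal coord 1 + (1)·λ' = +0.697224; +0.697224 ∈ [0.5, 0.9) → IN Λ
#8 (-8,5): internal coord -8 + (5)·λ' = -9.513878; -9.513878 ∉ [0.5, 0.9) → out
#9 (-1,-4): internal coord -1 + (-4)·λ' = +0.211103; +0.211103 ∉ [0.5, 0.9) → out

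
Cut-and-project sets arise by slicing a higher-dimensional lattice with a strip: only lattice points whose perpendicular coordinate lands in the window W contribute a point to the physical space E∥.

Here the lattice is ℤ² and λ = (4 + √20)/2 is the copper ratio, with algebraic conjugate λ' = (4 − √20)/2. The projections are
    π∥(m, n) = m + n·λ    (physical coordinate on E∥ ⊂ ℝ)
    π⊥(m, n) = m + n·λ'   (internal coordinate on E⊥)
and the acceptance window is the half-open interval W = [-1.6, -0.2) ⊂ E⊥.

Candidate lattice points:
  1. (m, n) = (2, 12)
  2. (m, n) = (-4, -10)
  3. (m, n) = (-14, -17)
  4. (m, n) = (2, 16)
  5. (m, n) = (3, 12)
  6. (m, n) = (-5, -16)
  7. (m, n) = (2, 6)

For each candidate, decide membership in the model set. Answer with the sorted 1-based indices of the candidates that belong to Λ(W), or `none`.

Compute λ' = (4−√20)/2 = -0.23607, so π⊥(m,n) = m -0.23607·n.
[1] lift (2,12): star map gives -0.83282; window check -1.6 ≤ -0.83282 < -0.2 is true → IN Λ
[2] lift (-4,-10): star map gives -1.63932; window check -1.6 ≤ -1.63932 < -0.2 is false → out
[3] lift (-14,-17): star map gives -9.98684; window check -1.6 ≤ -9.98684 < -0.2 is false → out
[4] lift (2,16): star map gives -1.77709; window check -1.6 ≤ -1.77709 < -0.2 is false → out
[5] lift (3,12): star map gives 0.16718; window check -1.6 ≤ 0.16718 < -0.2 is false → out
[6] lift (-5,-16): star map gives -1.22291; window check -1.6 ≤ -1.22291 < -0.2 is true → IN Λ
[7] lift (2,6): star map gives 0.58359; window check -1.6 ≤ 0.58359 < -0.2 is false → out

1, 6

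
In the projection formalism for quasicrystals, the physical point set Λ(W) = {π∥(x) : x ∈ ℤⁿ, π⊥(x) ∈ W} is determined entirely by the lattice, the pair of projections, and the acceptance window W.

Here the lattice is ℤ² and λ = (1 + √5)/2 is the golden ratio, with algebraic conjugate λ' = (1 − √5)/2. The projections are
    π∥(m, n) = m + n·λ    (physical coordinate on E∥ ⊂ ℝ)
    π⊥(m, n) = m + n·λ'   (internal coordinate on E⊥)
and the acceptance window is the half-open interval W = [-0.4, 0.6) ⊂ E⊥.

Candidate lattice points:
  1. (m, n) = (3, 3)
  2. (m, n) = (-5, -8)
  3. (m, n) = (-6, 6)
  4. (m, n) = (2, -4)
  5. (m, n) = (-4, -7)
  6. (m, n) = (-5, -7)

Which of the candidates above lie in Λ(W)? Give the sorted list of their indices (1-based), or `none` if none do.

Numerically λ ≈ 1.61803 and λ' = −1/λ ≈ -0.61803.
#1 (3,3): internal coord 3 + (3)·λ' = +1.14590; +1.14590 ∉ [-0.4, 0.6) → out
#2 (-5,-8): internal coord -5 + (-8)·λ' = -0.05573; -0.05573 ∈ [-0.4, 0.6) → IN Λ
#3 (-6,6): internal coord -6 + (6)·λ' = -9.70820; -9.70820 ∉ [-0.4, 0.6) → out
#4 (2,-4): internal coord 2 + (-4)·λ' = +4.47214; +4.47214 ∉ [-0.4, 0.6) → out
#5 (-4,-7): internal coord -4 + (-7)·λ' = +0.32624; +0.32624 ∈ [-0.4, 0.6) → IN Λ
#6 (-5,-7): internal coord -5 + (-7)·λ' = -0.67376; -0.67376 ∉ [-0.4, 0.6) → out

2, 5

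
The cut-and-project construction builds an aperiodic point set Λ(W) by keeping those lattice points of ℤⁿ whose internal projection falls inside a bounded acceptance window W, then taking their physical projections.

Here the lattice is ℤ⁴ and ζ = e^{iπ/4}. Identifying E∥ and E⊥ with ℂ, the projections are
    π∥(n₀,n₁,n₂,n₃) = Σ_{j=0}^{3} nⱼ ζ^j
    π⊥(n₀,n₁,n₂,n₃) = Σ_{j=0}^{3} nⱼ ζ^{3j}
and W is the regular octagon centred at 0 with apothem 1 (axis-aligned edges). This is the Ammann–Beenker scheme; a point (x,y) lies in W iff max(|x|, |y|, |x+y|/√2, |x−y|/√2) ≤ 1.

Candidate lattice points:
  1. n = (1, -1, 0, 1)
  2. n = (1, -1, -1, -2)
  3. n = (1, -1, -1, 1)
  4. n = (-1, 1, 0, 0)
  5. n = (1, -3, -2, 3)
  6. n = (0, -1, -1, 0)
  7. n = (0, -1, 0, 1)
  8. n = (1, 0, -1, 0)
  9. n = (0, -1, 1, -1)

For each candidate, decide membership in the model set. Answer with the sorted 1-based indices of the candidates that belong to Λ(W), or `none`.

π⊥(n) = n₀ + n₁ζ³ + n₂ζ⁶ + n₃ζ⁹ where ζ = e^{iπ/4}.
#1 (1, -1, 0, 1): internal (2.414214, 0.000000); octagon support 2.414214 vs apothem 1 → ∉ W
#2 (1, -1, -1, -2): internal (0.292893, -1.121320); octagon support 1.121320 vs apothem 1 → ∉ W
#3 (1, -1, -1, 1): internal (2.414214, 1.000000); octagon support 2.414214 vs apothem 1 → ∉ W
#4 (-1, 1, 0, 0): internal (-1.707107, 0.707107); octagon support 1.707107 vs apothem 1 → ∉ W
#5 (1, -3, -2, 3): internal (5.242641, 2.000000); octagon support 5.242641 vs apothem 1 → ∉ W
#6 (0, -1, -1, 0): internal (0.707107, 0.292893); octagon support 0.707107 vs apothem 1 → ∈ W
#7 (0, -1, 0, 1): internal (1.414214, 0.000000); octagon support 1.414214 vs apothem 1 → ∉ W
#8 (1, 0, -1, 0): internal (1.000000, 1.000000); octagon support 1.414214 vs apothem 1 → ∉ W
#9 (0, -1, 1, -1): internal (0.000000, -2.414214); octagon support 2.414214 vs apothem 1 → ∉ W

6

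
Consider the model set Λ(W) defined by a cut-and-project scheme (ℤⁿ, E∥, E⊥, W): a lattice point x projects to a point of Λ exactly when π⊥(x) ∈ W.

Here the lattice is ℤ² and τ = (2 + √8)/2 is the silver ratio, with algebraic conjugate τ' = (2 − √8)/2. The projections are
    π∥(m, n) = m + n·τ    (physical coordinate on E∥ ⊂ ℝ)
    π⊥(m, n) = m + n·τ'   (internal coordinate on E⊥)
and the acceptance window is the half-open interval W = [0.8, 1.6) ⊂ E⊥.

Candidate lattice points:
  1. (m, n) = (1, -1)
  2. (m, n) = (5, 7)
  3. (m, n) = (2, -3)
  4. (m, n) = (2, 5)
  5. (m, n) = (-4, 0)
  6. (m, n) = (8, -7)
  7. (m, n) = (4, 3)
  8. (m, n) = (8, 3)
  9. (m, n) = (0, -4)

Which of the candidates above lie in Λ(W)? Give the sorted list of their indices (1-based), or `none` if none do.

1

τ' = (2−√8)/2 ≈ -0.4142.
#1 (1,-1): internal coord 1 + (-1)·τ' = +1.4142; +1.4142 ∈ [0.8, 1.6) → IN Λ
#2 (5,7): internal coord 5 + (7)·τ' = +2.1005; +2.1005 ∉ [0.8, 1.6) → out
#3 (2,-3): internal coord 2 + (-3)·τ' = +3.2426; +3.2426 ∉ [0.8, 1.6) → out
#4 (2,5): internal coord 2 + (5)·τ' = -0.0711; -0.0711 ∉ [0.8, 1.6) → out
#5 (-4,0): internal coord -4 + (0)·τ' = -4.0000; -4.0000 ∉ [0.8, 1.6) → out
#6 (8,-7): internal coord 8 + (-7)·τ' = +10.8995; +10.8995 ∉ [0.8, 1.6) → out
#7 (4,3): internal coord 4 + (3)·τ' = +2.7574; +2.7574 ∉ [0.8, 1.6) → out
#8 (8,3): internal coord 8 + (3)·τ' = +6.7574; +6.7574 ∉ [0.8, 1.6) → out
#9 (0,-4): internal coord 0 + (-4)·τ' = +1.6569; +1.6569 ∉ [0.8, 1.6) → out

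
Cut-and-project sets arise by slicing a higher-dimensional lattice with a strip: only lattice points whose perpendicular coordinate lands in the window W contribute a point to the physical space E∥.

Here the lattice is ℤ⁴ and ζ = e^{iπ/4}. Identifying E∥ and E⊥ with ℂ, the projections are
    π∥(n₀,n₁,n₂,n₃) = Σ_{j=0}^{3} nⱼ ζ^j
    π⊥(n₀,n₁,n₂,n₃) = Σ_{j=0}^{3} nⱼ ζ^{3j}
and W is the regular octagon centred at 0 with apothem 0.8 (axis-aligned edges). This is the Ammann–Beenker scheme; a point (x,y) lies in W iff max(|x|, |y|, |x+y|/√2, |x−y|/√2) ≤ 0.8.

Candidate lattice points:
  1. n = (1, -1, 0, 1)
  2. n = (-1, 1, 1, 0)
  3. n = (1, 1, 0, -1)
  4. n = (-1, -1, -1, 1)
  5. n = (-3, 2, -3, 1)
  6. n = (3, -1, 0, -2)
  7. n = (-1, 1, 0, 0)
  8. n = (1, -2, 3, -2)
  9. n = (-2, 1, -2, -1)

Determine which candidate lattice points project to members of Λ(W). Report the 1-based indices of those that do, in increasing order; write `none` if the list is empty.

Internal map: ζ^{3j} for j=0..3 gives (1,0), (−√2/2,√2/2), (0,−1), (√2/2,√2/2).
candidate 1: n = (1, -1, 0, 1) → π⊥ ≈ (+2.41421, +0.00000); max(|x|,|y|,|x±y|/√2) = 2.41421 > 0.8 ⇒ ∉ W
candidate 2: n = (-1, 1, 1, 0) → π⊥ ≈ (-1.70711, -0.29289); max(|x|,|y|,|x±y|/√2) = 1.70711 > 0.8 ⇒ ∉ W
candidate 3: n = (1, 1, 0, -1) → π⊥ ≈ (-0.41421, +0.00000); max(|x|,|y|,|x±y|/√2) = 0.41421 ≤ 0.8 ⇒ ∈ W
candidate 4: n = (-1, -1, -1, 1) → π⊥ ≈ (+0.41421, +1.00000); max(|x|,|y|,|x±y|/√2) = 1.00000 > 0.8 ⇒ ∉ W
candidate 5: n = (-3, 2, -3, 1) → π⊥ ≈ (-3.70711, +5.12132); max(|x|,|y|,|x±y|/√2) = 6.24264 > 0.8 ⇒ ∉ W
candidate 6: n = (3, -1, 0, -2) → π⊥ ≈ (+2.29289, -2.12132); max(|x|,|y|,|x±y|/√2) = 3.12132 > 0.8 ⇒ ∉ W
candidate 7: n = (-1, 1, 0, 0) → π⊥ ≈ (-1.70711, +0.70711); max(|x|,|y|,|x±y|/√2) = 1.70711 > 0.8 ⇒ ∉ W
candidate 8: n = (1, -2, 3, -2) → π⊥ ≈ (+1.00000, -5.82843); max(|x|,|y|,|x±y|/√2) = 5.82843 > 0.8 ⇒ ∉ W
candidate 9: n = (-2, 1, -2, -1) → π⊥ ≈ (-3.41421, +2.00000); max(|x|,|y|,|x±y|/√2) = 3.82843 > 0.8 ⇒ ∉ W

3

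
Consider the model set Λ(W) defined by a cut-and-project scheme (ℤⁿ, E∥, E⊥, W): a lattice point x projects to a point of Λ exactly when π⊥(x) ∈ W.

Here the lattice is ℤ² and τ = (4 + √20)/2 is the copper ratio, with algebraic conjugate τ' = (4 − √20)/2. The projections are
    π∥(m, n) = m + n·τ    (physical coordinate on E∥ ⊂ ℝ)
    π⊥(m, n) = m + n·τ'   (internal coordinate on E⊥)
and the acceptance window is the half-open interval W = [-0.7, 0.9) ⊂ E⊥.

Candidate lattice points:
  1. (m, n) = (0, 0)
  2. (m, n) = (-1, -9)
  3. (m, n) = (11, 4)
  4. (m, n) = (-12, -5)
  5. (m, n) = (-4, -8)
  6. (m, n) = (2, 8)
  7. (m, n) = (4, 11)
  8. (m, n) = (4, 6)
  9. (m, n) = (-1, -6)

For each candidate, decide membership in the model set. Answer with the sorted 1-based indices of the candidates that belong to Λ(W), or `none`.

1, 6, 9

τ' = (4−√20)/2 ≈ -0.2361.
[1] lift (0,0): star map gives 0.0000; window check -0.7 ≤ 0.0000 < 0.9 is true → IN Λ
[2] lift (-1,-9): star map gives 1.1246; window check -0.7 ≤ 1.1246 < 0.9 is false → out
[3] lift (11,4): star map gives 10.0557; window check -0.7 ≤ 10.0557 < 0.9 is false → out
[4] lift (-12,-5): star map gives -10.8197; window check -0.7 ≤ -10.8197 < 0.9 is false → out
[5] lift (-4,-8): star map gives -2.1115; window check -0.7 ≤ -2.1115 < 0.9 is false → out
[6] lift (2,8): star map gives 0.1115; window check -0.7 ≤ 0.1115 < 0.9 is true → IN Λ
[7] lift (4,11): star map gives 1.4033; window check -0.7 ≤ 1.4033 < 0.9 is false → out
[8] lift (4,6): star map gives 2.5836; window check -0.7 ≤ 2.5836 < 0.9 is false → out
[9] lift (-1,-6): star map gives 0.4164; window check -0.7 ≤ 0.4164 < 0.9 is true → IN Λ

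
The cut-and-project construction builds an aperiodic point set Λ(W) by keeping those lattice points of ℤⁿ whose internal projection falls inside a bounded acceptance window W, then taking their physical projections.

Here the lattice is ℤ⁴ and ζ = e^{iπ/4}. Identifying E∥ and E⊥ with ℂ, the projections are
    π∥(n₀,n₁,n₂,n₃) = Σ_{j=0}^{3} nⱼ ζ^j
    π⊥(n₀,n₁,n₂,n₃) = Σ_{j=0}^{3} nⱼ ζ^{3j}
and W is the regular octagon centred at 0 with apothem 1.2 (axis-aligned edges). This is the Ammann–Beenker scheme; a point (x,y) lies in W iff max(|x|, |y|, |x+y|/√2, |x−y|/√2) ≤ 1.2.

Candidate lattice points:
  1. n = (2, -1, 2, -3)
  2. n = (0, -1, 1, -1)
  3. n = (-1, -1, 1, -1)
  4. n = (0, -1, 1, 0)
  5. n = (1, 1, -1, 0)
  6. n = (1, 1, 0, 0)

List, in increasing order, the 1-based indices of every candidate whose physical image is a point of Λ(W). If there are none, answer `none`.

6

With ζ = e^{iπ/4} the internal vectors are ζ^0,ζ^3,ζ^6,ζ^9.
#1 (2, -1, 2, -3): internal (0.5858, -4.8284); octagon support 4.8284 vs apothem 1.2 → ∉ W
#2 (0, -1, 1, -1): internal (0.0000, -2.4142); octagon support 2.4142 vs apothem 1.2 → ∉ W
#3 (-1, -1, 1, -1): internal (-1.0000, -2.4142); octagon support 2.4142 vs apothem 1.2 → ∉ W
#4 (0, -1, 1, 0): internal (0.7071, -1.7071); octagon support 1.7071 vs apothem 1.2 → ∉ W
#5 (1, 1, -1, 0): internal (0.2929, 1.7071); octagon support 1.7071 vs apothem 1.2 → ∉ W
#6 (1, 1, 0, 0): internal (0.2929, 0.7071); octagon support 0.7071 vs apothem 1.2 → ∈ W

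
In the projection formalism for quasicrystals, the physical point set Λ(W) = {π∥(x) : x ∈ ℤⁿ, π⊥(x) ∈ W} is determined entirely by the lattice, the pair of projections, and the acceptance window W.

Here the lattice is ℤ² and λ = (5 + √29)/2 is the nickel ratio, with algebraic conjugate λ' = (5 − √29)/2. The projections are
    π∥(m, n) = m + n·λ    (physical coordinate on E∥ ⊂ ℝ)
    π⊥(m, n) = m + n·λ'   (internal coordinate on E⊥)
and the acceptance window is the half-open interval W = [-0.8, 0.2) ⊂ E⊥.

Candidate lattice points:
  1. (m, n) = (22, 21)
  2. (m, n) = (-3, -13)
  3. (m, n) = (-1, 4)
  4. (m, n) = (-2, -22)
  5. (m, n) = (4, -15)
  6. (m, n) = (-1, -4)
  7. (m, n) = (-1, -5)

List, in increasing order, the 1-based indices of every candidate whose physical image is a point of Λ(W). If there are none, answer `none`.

2, 6, 7

λ' = (5−√29)/2 ≈ -0.192582.
[1] lift (22,21): star map gives 17.955770; window check -0.8 ≤ 17.955770 < 0.2 is false → out
[2] lift (-3,-13): star map gives -0.496429; window check -0.8 ≤ -0.496429 < 0.2 is true → IN Λ
[3] lift (-1,4): star map gives -1.770330; window check -0.8 ≤ -1.770330 < 0.2 is false → out
[4] lift (-2,-22): star map gives 2.236813; window check -0.8 ≤ 2.236813 < 0.2 is false → out
[5] lift (4,-15): star map gives 6.888736; window check -0.8 ≤ 6.888736 < 0.2 is false → out
[6] lift (-1,-4): star map gives -0.229670; window check -0.8 ≤ -0.229670 < 0.2 is true → IN Λ
[7] lift (-1,-5): star map gives -0.037088; window check -0.8 ≤ -0.037088 < 0.2 is true → IN Λ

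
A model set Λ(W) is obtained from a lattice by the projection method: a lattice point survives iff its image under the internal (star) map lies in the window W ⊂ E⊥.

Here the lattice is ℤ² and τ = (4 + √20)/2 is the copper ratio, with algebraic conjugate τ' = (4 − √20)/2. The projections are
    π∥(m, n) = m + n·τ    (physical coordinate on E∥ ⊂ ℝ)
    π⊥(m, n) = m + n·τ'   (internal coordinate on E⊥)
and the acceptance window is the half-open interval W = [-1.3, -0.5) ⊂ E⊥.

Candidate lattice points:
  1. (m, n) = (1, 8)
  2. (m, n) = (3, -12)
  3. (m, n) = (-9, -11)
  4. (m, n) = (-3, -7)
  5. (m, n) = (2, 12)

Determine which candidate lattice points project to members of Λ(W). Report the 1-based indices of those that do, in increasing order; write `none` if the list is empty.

τ' = (4−√20)/2 ≈ -0.23607.
candidate 1: (m,n)=(1,8) → π∥ = 1+8·τ ≈ 34.88854, π⊥ = 1+8·τ' ≈ -0.88854 ∈ [-1.3, -0.5) ⇒ IN Λ
candidate 2: (m,n)=(3,-12) → π∥ = 3-12·τ ≈ -47.83282, π⊥ = 3-12·τ' ≈ 5.83282 ∉ [-1.3, -0.5) ⇒ out
candidate 3: (m,n)=(-9,-11) → π∥ = -9-11·τ ≈ -55.59675, π⊥ = -9-11·τ' ≈ -6.40325 ∉ [-1.3, -0.5) ⇒ out
candidate 4: (m,n)=(-3,-7) → π∥ = -3-7·τ ≈ -32.65248, π⊥ = -3-7·τ' ≈ -1.34752 ∉ [-1.3, -0.5) ⇒ out
candidate 5: (m,n)=(2,12) → π∥ = 2+12·τ ≈ 52.83282, π⊥ = 2+12·τ' ≈ -0.83282 ∈ [-1.3, -0.5) ⇒ IN Λ

1, 5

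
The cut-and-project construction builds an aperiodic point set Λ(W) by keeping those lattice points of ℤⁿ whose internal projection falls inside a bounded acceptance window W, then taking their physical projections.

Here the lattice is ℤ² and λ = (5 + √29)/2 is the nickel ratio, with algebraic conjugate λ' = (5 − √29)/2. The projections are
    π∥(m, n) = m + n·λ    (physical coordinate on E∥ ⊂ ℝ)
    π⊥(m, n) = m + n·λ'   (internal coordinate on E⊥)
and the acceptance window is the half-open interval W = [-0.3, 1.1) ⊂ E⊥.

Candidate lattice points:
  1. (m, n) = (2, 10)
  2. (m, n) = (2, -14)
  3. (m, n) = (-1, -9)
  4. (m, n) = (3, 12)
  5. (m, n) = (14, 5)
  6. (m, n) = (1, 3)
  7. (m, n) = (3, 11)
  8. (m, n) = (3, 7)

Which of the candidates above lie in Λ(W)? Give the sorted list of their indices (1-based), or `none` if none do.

1, 3, 4, 6, 7

λ' = (5−√29)/2 ≈ -0.192582.
#1 (2,10): internal coord 2 + (10)·λ' = +0.074176; +0.074176 ∈ [-0.3, 1.1) → IN Λ
#2 (2,-14): internal coord 2 + (-14)·λ' = +4.696154; +4.696154 ∉ [-0.3, 1.1) → out
#3 (-1,-9): internal coord -1 + (-9)·λ' = +0.733242; +0.733242 ∈ [-0.3, 1.1) → IN Λ
#4 (3,12): internal coord 3 + (12)·λ' = +0.689011; +0.689011 ∈ [-0.3, 1.1) → IN Λ
#5 (14,5): internal coord 14 + (5)·λ' = +13.037088; +13.037088 ∉ [-0.3, 1.1) → out
#6 (1,3): internal coord 1 + (3)·λ' = +0.422253; +0.422253 ∈ [-0.3, 1.1) → IN Λ
#7 (3,11): internal coord 3 + (11)·λ' = +0.881594; +0.881594 ∈ [-0.3, 1.1) → IN Λ
#8 (3,7): internal coord 3 + (7)·λ' = +1.651923; +1.651923 ∉ [-0.3, 1.1) → out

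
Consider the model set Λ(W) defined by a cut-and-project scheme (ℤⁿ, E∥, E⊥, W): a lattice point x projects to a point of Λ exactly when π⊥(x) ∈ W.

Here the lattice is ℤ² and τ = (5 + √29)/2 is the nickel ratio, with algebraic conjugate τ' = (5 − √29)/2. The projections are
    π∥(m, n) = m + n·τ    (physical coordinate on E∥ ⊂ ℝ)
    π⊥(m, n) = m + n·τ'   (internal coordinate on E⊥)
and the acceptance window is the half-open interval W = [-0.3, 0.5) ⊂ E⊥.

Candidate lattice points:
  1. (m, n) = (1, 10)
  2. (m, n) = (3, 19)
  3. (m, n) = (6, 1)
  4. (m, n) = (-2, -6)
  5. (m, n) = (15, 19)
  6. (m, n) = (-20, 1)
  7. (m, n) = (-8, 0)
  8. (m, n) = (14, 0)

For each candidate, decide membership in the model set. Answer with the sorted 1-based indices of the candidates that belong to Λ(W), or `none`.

none

Numerically τ ≈ 5.192582 and τ' = −1/τ ≈ -0.192582.
#1 (1,10): internal coord 1 + (10)·τ' = -0.925824; -0.925824 ∉ [-0.3, 0.5) → out
#2 (3,19): internal coord 3 + (19)·τ' = -0.659066; -0.659066 ∉ [-0.3, 0.5) → out
#3 (6,1): internal coord 6 + (1)·τ' = +5.807418; +5.807418 ∉ [-0.3, 0.5) → out
#4 (-2,-6): internal coord -2 + (-6)·τ' = -0.844506; -0.844506 ∉ [-0.3, 0.5) → out
#5 (15,19): internal coord 15 + (19)·τ' = +11.340934; +11.340934 ∉ [-0.3, 0.5) → out
#6 (-20,1): internal coord -20 + (1)·τ' = -20.192582; -20.192582 ∉ [-0.3, 0.5) → out
#7 (-8,0): internal coord -8 + (0)·τ' = -8.000000; -8.000000 ∉ [-0.3, 0.5) → out
#8 (14,0): internal coord 14 + (0)·τ' = +14.000000; +14.000000 ∉ [-0.3, 0.5) → out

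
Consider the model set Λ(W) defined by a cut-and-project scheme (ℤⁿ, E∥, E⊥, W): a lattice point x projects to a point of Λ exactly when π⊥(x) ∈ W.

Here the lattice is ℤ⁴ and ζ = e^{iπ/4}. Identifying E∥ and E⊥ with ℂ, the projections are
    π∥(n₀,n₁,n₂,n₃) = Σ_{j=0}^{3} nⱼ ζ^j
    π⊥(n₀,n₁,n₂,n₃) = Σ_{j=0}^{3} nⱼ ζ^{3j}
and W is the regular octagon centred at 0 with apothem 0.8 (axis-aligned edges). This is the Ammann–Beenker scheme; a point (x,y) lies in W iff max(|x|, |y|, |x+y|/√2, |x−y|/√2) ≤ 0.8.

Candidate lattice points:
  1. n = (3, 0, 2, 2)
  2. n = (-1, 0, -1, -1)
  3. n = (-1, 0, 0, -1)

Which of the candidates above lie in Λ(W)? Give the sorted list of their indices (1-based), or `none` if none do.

Internal map: ζ^{3j} for j=0..3 gives (1,0), (−√2/2,√2/2), (0,−1), (√2/2,√2/2).
#1 (3, 0, 2, 2): internal (4.41421, -0.58579); octagon support 4.41421 vs apothem 0.8 → ∉ W
#2 (-1, 0, -1, -1): internal (-1.70711, 0.29289); octagon support 1.70711 vs apothem 0.8 → ∉ W
#3 (-1, 0, 0, -1): internal (-1.70711, -0.70711); octagon support 1.70711 vs apothem 0.8 → ∉ W

none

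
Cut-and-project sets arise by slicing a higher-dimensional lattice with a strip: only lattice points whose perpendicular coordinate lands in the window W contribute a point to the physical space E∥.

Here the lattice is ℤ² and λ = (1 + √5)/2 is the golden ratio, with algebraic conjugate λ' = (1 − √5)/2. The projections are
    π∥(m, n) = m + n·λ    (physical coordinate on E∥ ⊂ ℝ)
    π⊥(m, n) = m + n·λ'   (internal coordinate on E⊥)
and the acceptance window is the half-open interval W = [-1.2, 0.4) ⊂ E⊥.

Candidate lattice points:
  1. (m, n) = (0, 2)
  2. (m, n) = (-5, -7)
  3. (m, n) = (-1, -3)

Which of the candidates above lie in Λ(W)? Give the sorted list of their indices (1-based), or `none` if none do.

Numerically λ ≈ 1.6180 and λ' = −1/λ ≈ -0.6180.
#1 (0,2): internal coord 0 + (2)·λ' = -1.2361; -1.2361 ∉ [-1.2, 0.4) → out
#2 (-5,-7): internal coord -5 + (-7)·λ' = -0.6738; -0.6738 ∈ [-1.2, 0.4) → IN Λ
#3 (-1,-3): internal coord -1 + (-3)·λ' = +0.8541; +0.8541 ∉ [-1.2, 0.4) → out

2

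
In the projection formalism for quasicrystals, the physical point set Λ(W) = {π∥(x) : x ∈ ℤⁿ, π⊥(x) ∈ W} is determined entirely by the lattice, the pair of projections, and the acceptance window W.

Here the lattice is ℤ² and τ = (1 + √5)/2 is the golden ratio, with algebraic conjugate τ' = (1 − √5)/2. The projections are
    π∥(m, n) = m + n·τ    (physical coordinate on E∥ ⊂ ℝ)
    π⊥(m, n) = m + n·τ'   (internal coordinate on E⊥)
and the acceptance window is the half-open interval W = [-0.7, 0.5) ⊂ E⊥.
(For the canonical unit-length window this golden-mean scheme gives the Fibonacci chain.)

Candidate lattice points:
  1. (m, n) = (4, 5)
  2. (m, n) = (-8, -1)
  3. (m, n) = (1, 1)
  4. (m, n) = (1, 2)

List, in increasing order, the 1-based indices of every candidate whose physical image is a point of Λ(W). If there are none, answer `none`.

Numerically τ ≈ 1.618034 and τ' = −1/τ ≈ -0.618034.
[1] lift (4,5): star map gives 0.909830; window check -0.7 ≤ 0.909830 < 0.5 is false → out
[2] lift (-8,-1): star map gives -7.381966; window check -0.7 ≤ -7.381966 < 0.5 is false → out
[3] lift (1,1): star map gives 0.381966; window check -0.7 ≤ 0.381966 < 0.5 is true → IN Λ
[4] lift (1,2): star map gives -0.236068; window check -0.7 ≤ -0.236068 < 0.5 is true → IN Λ

3, 4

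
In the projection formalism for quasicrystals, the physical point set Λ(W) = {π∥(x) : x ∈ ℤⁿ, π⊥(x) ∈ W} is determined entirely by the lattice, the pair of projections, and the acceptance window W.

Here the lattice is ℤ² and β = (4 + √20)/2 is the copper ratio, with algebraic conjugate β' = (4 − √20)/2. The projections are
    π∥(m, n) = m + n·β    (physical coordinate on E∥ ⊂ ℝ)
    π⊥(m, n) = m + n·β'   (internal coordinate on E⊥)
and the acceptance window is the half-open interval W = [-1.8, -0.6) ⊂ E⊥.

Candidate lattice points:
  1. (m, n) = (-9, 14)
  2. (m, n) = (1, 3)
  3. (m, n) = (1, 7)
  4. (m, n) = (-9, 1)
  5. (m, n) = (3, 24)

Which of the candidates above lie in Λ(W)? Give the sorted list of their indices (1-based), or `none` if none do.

Compute β' = (4−√20)/2 = -0.2361, so π⊥(m,n) = m -0.2361·n.
#1 (-9,14): internal coord -9 + (14)·β' = -12.3050; -12.3050 ∉ [-1.8, -0.6) → out
#2 (1,3): internal coord 1 + (3)·β' = +0.2918; +0.2918 ∉ [-1.8, -0.6) → out
#3 (1,7): internal coord 1 + (7)·β' = -0.6525; -0.6525 ∈ [-1.8, -0.6) → IN Λ
#4 (-9,1): internal coord -9 + (1)·β' = -9.2361; -9.2361 ∉ [-1.8, -0.6) → out
#5 (3,24): internal coord 3 + (24)·β' = -2.6656; -2.6656 ∉ [-1.8, -0.6) → out

3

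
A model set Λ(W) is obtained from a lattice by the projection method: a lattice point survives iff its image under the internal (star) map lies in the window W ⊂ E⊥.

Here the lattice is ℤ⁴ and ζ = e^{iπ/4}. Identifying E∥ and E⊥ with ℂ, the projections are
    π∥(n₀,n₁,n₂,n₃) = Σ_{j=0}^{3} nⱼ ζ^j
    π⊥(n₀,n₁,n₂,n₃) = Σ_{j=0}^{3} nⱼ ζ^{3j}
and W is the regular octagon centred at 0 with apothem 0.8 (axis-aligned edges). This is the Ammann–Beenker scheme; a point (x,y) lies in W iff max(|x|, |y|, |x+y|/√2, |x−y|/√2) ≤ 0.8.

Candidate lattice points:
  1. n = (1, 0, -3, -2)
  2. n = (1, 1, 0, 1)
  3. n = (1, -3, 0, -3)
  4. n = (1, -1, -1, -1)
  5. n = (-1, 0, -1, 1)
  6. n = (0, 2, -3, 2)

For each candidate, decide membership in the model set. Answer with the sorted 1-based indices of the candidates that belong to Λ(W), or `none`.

none

With ζ = e^{iπ/4} the internal vectors are ζ^0,ζ^3,ζ^6,ζ^9.
candidate 1: n = (1, 0, -3, -2) → π⊥ ≈ (-0.414214, +1.585786); max(|x|,|y|,|x±y|/√2) = 1.585786 > 0.8 ⇒ ∉ W
candidate 2: n = (1, 1, 0, 1) → π⊥ ≈ (+1.000000, +1.414214); max(|x|,|y|,|x±y|/√2) = 1.707107 > 0.8 ⇒ ∉ W
candidate 3: n = (1, -3, 0, -3) → π⊥ ≈ (+1.000000, -4.242641); max(|x|,|y|,|x±y|/√2) = 4.242641 > 0.8 ⇒ ∉ W
candidate 4: n = (1, -1, -1, -1) → π⊥ ≈ (+1.000000, -0.414214); max(|x|,|y|,|x±y|/√2) = 1.000000 > 0.8 ⇒ ∉ W
candidate 5: n = (-1, 0, -1, 1) → π⊥ ≈ (-0.292893, +1.707107); max(|x|,|y|,|x±y|/√2) = 1.707107 > 0.8 ⇒ ∉ W
candidate 6: n = (0, 2, -3, 2) → π⊥ ≈ (+0.000000, +5.828427); max(|x|,|y|,|x±y|/√2) = 5.828427 > 0.8 ⇒ ∉ W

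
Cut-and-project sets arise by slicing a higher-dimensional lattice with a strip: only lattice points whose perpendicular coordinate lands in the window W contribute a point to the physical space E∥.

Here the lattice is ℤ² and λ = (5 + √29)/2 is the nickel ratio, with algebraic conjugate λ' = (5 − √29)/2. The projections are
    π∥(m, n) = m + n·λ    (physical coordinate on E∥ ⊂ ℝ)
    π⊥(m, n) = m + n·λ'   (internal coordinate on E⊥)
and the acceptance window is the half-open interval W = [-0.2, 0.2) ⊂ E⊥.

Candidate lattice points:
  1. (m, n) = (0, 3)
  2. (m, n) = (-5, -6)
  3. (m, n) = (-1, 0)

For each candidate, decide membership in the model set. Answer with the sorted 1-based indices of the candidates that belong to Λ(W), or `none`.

none

Compute λ' = (5−√29)/2 = -0.19258, so π⊥(m,n) = m -0.19258·n.
candidate 1: (m,n)=(0,3) → π∥ = 0+3·λ ≈ 15.57775, π⊥ = 0+3·λ' ≈ -0.57775 ∉ [-0.2, 0.2) ⇒ out
candidate 2: (m,n)=(-5,-6) → π∥ = -5-6·λ ≈ -36.15549, π⊥ = -5-6·λ' ≈ -3.84451 ∉ [-0.2, 0.2) ⇒ out
candidate 3: (m,n)=(-1,0) → π∥ = -1+0·λ ≈ -1.00000, π⊥ = -1+0·λ' ≈ -1.00000 ∉ [-0.2, 0.2) ⇒ out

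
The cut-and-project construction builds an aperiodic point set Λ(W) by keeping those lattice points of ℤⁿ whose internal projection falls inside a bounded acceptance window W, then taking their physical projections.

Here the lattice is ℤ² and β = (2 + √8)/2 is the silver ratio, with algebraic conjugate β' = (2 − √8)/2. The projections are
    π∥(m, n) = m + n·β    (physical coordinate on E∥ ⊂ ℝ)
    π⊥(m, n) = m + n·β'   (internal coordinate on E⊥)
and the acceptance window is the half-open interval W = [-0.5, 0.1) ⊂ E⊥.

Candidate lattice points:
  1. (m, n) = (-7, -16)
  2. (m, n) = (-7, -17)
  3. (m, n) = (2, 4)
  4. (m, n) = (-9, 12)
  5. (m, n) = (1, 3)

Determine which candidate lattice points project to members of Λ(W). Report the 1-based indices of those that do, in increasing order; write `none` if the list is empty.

1, 2, 5

Compute β' = (2−√8)/2 = -0.414214, so π⊥(m,n) = m -0.414214·n.
candidate 1: (m,n)=(-7,-16) → π∥ = -7-16·β ≈ -45.627417, π⊥ = -7-16·β' ≈ -0.372583 ∈ [-0.5, 0.1) ⇒ IN Λ
candidate 2: (m,n)=(-7,-17) → π∥ = -7-17·β ≈ -48.041631, π⊥ = -7-17·β' ≈ 0.041631 ∈ [-0.5, 0.1) ⇒ IN Λ
candidate 3: (m,n)=(2,4) → π∥ = 2+4·β ≈ 11.656854, π⊥ = 2+4·β' ≈ 0.343146 ∉ [-0.5, 0.1) ⇒ out
candidate 4: (m,n)=(-9,12) → π∥ = -9+12·β ≈ 19.970563, π⊥ = -9+12·β' ≈ -13.970563 ∉ [-0.5, 0.1) ⇒ out
candidate 5: (m,n)=(1,3) → π∥ = 1+3·β ≈ 8.242641, π⊥ = 1+3·β' ≈ -0.242641 ∈ [-0.5, 0.1) ⇒ IN Λ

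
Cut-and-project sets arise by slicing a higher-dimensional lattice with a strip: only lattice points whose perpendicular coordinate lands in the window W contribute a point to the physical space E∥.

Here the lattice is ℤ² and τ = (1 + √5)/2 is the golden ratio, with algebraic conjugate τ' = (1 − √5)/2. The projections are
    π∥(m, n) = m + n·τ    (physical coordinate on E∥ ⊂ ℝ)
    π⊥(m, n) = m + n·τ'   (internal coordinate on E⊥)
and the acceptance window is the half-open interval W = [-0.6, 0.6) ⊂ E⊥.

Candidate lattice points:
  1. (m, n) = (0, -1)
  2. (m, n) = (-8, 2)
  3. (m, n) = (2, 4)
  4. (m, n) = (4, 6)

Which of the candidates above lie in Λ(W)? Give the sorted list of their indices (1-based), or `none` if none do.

3, 4

τ' = (1−√5)/2 ≈ -0.61803.
#1 (0,-1): internal coord 0 + (-1)·τ' = +0.61803; +0.61803 ∉ [-0.6, 0.6) → out
#2 (-8,2): internal coord -8 + (2)·τ' = -9.23607; -9.23607 ∉ [-0.6, 0.6) → out
#3 (2,4): internal coord 2 + (4)·τ' = -0.47214; -0.47214 ∈ [-0.6, 0.6) → IN Λ
#4 (4,6): internal coord 4 + (6)·τ' = +0.29180; +0.29180 ∈ [-0.6, 0.6) → IN Λ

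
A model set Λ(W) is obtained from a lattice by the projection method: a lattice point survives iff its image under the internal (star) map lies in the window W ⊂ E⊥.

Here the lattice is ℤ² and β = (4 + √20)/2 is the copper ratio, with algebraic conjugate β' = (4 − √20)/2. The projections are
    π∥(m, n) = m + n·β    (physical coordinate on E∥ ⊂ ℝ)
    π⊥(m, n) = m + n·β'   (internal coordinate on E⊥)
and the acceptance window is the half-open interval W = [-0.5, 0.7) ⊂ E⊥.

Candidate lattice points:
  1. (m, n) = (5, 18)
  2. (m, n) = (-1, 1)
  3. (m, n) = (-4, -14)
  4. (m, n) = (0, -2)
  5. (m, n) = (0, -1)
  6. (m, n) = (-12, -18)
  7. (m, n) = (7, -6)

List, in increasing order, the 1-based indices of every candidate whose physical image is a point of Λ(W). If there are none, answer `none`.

4, 5

Numerically β ≈ 4.236068 and β' = −1/β ≈ -0.236068.
[1] lift (5,18): star map gives 0.750776; window check -0.5 ≤ 0.750776 < 0.7 is false → out
[2] lift (-1,1): star map gives -1.236068; window check -0.5 ≤ -1.236068 < 0.7 is false → out
[3] lift (-4,-14): star map gives -0.695048; window check -0.5 ≤ -0.695048 < 0.7 is false → out
[4] lift (0,-2): star map gives 0.472136; window check -0.5 ≤ 0.472136 < 0.7 is true → IN Λ
[5] lift (0,-1): star map gives 0.236068; window check -0.5 ≤ 0.236068 < 0.7 is true → IN Λ
[6] lift (-12,-18): star map gives -7.750776; window check -0.5 ≤ -7.750776 < 0.7 is false → out
[7] lift (7,-6): star map gives 8.416408; window check -0.5 ≤ 8.416408 < 0.7 is false → out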